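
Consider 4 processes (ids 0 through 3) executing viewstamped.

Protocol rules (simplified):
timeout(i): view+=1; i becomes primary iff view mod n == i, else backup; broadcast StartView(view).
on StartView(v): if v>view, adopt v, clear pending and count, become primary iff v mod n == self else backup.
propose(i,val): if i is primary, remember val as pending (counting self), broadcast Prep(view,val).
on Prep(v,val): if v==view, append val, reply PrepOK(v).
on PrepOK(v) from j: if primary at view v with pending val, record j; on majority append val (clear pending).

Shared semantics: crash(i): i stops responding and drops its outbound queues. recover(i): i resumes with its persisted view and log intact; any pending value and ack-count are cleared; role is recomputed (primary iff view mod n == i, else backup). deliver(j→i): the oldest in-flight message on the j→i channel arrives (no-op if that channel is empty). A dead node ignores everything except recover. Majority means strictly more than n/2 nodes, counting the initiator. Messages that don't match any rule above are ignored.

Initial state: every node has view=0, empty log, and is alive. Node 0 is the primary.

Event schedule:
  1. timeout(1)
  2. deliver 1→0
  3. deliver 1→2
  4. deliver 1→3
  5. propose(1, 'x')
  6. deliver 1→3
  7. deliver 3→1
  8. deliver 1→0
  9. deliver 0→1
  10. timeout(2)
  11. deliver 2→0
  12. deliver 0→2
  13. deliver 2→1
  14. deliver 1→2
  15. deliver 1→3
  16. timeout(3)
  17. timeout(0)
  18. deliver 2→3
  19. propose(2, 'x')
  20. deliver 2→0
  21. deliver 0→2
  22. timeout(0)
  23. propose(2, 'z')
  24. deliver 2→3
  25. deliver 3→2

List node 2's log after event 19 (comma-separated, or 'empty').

step 1 timeout(1): 1={prim,v=1,log=-}
step 2 deliver 1→0: 0={back,v=1,log=-}
step 3 deliver 1→2: 2={back,v=1,log=-}
step 4 deliver 1→3: 3={back,v=1,log=-}
step 5 propose(1,'x'): —
step 6 deliver 1→3: 3={back,v=1,log=x}
step 7 deliver 3→1: —
step 8 deliver 1→0: 0={back,v=1,log=x}
step 9 deliver 0→1: 1={prim,v=1,log=x}
step 10 timeout(2): 2={prim,v=2,log=-}
step 11 deliver 2→0: 0={back,v=2,log=x}
step 12 deliver 0→2: —
step 13 deliver 2→1: 1={back,v=2,log=x}
step 14 deliver 1→2: —
step 15 deliver 1→3: —
step 16 timeout(3): 3={back,v=2,log=x}
step 17 timeout(0): 0={back,v=3,log=x}
step 18 deliver 2→3: —
step 19 propose(2,'x'): —

empty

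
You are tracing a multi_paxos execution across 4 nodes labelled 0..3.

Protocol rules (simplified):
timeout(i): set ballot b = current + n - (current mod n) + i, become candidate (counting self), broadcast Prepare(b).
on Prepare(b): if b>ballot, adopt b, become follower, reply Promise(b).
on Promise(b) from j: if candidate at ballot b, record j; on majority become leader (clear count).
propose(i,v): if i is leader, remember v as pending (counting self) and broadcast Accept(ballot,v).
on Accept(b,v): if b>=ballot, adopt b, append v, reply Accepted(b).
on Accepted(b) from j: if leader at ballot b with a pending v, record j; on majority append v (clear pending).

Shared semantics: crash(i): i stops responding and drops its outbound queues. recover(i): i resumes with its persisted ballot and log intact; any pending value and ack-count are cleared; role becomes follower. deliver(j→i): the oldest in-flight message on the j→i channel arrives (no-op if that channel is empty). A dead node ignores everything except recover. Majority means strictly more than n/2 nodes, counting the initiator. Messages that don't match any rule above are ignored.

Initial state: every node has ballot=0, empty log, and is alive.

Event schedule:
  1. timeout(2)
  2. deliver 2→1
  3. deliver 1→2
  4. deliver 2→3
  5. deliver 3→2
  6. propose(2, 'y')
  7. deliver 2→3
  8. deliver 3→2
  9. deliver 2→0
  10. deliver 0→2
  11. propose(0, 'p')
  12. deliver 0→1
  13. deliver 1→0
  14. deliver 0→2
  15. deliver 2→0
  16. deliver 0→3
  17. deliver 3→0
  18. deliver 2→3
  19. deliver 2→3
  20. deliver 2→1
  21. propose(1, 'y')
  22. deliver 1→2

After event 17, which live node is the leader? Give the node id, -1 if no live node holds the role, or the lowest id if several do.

step 1 timeout(2): 2={cand,b=6,log=-}
step 2 deliver 2→1: 1={foll,b=6,log=-}
step 3 deliver 1→2: —
step 4 deliver 2→3: 3={foll,b=6,log=-}
step 5 deliver 3→2: 2={lead,b=6,log=-}
step 6 propose(2,'y'): —
step 7 deliver 2→3: 3={foll,b=6,log=y}
step 8 deliver 3→2: —
step 9 deliver 2→0: 0={foll,b=6,log=-}
step 10 deliver 0→2: —
step 11 propose(0,'p'): —
step 12 deliver 0→1: —
step 13 deliver 1→0: —
step 14 deliver 0→2: —
step 15 deliver 2→0: 0={foll,b=6,log=y}
step 16 deliver 0→3: —
step 17 deliver 3→0: —

2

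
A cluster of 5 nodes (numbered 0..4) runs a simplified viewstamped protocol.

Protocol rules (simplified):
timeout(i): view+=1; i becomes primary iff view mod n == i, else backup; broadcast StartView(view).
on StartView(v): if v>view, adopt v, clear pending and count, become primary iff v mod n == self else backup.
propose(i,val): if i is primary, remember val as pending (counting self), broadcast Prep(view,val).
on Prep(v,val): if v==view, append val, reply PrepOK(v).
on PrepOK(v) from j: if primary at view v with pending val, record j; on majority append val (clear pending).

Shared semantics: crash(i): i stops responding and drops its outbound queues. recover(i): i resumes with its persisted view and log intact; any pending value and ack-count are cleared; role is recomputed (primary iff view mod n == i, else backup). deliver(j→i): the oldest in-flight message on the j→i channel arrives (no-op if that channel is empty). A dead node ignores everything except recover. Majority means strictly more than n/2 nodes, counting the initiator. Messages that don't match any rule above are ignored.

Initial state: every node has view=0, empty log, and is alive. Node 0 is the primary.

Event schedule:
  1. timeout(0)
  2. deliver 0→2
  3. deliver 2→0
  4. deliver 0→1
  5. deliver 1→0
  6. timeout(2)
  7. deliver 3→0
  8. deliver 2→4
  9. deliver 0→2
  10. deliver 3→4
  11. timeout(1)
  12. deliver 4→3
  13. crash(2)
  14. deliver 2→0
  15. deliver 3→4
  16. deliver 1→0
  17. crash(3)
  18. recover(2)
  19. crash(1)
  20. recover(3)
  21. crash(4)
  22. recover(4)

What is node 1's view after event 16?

after 1 — timeout(0): n0:back/v1/[-]
after 2 — deliver 0→2: n2:back/v1/[-]
after 3 — deliver 2→0: ·
after 4 — deliver 0→1: n1:prim/v1/[-]
after 5 — deliver 1→0: ·
after 6 — timeout(2): n2:prim/v2/[-]
after 7 — deliver 3→0: ·
after 8 — deliver 2→4: n4:back/v2/[-]
after 9 — deliver 0→2: ·
after 10 — deliver 3→4: ·
after 11 — timeout(1): n1:back/v2/[-]
after 12 — deliver 4→3: ·
after 13 — crash(2): n2:✗prim/v2/[-]
after 14 — deliver 2→0: ·
after 15 — deliver 3→4: ·
after 16 — deliver 1→0: n0:back/v2/[-]

2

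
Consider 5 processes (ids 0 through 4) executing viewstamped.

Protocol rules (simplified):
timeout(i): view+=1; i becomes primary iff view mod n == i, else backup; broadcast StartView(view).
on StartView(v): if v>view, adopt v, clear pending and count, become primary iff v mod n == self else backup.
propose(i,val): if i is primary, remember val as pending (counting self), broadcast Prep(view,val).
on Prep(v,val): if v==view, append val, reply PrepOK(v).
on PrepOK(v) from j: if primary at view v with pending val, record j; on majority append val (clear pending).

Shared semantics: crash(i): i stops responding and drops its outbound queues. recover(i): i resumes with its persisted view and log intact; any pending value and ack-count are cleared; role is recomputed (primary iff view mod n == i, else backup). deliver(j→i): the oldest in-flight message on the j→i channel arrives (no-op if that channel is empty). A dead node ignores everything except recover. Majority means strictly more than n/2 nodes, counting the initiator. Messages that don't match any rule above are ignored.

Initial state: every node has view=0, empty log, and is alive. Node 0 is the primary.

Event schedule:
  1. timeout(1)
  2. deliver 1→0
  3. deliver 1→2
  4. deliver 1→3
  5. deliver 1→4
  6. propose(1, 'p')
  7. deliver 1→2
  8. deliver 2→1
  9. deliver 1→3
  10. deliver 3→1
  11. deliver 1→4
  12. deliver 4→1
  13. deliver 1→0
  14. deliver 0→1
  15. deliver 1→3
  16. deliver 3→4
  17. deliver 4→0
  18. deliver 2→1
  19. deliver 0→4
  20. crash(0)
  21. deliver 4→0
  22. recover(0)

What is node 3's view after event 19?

after 1 — timeout(1): n1:prim/v1/[-]
after 2 — deliver 1→0: n0:back/v1/[-]
after 3 — deliver 1→2: n2:back/v1/[-]
after 4 — deliver 1→3: n3:back/v1/[-]
after 5 — deliver 1→4: n4:back/v1/[-]
after 6 — propose(1,'p'): ·
after 7 — deliver 1→2: n2:back/v1/[p]
after 8 — deliver 2→1: ·
after 9 — deliver 1→3: n3:back/v1/[p]
after 10 — deliver 3→1: n1:prim/v1/[p]
after 11 — deliver 1→4: n4:back/v1/[p]
after 12 — deliver 4→1: ·
after 13 — deliver 1→0: n0:back/v1/[p]
after 14 — deliver 0→1: ·
after 15 — deliver 1→3: ·
after 16 — deliver 3→4: ·
after 17 — deliver 4→0: ·
after 18 — deliver 2→1: ·
after 19 — deliver 0→4: ·

1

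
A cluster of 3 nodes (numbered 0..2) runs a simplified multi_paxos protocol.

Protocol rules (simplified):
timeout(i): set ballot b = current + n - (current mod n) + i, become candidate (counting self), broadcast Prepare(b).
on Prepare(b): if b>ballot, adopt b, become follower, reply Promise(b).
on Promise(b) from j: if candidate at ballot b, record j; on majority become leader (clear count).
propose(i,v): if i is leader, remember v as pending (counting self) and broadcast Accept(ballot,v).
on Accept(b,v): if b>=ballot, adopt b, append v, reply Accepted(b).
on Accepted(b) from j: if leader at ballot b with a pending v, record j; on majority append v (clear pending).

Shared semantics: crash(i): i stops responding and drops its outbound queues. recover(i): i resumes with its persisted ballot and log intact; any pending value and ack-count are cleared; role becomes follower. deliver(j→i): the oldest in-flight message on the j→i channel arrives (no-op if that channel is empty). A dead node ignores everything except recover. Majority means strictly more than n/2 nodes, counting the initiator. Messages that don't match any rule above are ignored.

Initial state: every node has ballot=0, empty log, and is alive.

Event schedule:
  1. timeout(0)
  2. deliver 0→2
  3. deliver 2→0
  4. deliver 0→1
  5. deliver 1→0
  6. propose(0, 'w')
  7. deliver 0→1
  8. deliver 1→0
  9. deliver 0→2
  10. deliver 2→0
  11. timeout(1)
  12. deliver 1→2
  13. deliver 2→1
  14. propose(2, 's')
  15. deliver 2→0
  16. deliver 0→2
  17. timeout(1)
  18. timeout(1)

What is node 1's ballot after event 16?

7

1. timeout(0):  <0:cand b3 ->
2. deliver 0→2:  <2:foll b3 ->
3. deliver 2→0:  <0:lead b3 ->
4. deliver 0→1:  <1:foll b3 ->
5. deliver 1→0:  nop
6. propose(0,'w'):  nop
7. deliver 0→1:  <1:foll b3 w>
8. deliver 1→0:  <0:lead b3 w>
9. deliver 0→2:  <2:foll b3 w>
10. deliver 2→0:  nop
11. timeout(1):  <1:cand b7 w>
12. deliver 1→2:  <2:foll b7 w>
13. deliver 2→1:  <1:lead b7 w>
14. propose(2,'s'):  nop
15. deliver 2→0:  nop
16. deliver 0→2:  nop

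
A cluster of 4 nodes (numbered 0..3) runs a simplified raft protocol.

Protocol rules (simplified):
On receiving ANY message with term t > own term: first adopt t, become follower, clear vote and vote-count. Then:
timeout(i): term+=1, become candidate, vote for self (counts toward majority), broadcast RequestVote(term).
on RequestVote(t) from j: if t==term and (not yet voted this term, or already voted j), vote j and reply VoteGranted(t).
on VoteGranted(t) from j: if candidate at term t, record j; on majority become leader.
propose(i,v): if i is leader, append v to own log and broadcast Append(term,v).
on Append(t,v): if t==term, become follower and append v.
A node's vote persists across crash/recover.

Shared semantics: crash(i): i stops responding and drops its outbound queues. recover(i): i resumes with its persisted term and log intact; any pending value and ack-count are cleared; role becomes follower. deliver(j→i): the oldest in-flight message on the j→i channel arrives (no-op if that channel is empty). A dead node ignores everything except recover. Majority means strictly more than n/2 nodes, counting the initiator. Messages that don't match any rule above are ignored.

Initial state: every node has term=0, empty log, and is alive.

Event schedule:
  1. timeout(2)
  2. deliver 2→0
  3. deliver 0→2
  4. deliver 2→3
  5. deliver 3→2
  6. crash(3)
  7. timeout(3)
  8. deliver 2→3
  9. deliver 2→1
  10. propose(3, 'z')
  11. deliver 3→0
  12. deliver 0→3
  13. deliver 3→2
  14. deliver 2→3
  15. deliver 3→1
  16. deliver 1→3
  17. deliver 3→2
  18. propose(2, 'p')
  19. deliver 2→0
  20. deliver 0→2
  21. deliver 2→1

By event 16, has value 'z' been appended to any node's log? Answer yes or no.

no

1. timeout(2):  <2:cand t1 ->
2. deliver 2→0:  <0:foll t1 ->
3. deliver 0→2:  nop
4. deliver 2→3:  <3:foll t1 ->
5. deliver 3→2:  <2:lead t1 ->
6. crash(3):  <3:✗foll t1 ->
7. timeout(3):  nop
8. deliver 2→3:  nop
9. deliver 2→1:  <1:foll t1 ->
10. propose(3,'z'):  nop
11. deliver 3→0:  nop
12. deliver 0→3:  nop
13. deliver 3→2:  nop
14. deliver 2→3:  nop
15. deliver 3→1:  nop
16. deliver 1→3:  nop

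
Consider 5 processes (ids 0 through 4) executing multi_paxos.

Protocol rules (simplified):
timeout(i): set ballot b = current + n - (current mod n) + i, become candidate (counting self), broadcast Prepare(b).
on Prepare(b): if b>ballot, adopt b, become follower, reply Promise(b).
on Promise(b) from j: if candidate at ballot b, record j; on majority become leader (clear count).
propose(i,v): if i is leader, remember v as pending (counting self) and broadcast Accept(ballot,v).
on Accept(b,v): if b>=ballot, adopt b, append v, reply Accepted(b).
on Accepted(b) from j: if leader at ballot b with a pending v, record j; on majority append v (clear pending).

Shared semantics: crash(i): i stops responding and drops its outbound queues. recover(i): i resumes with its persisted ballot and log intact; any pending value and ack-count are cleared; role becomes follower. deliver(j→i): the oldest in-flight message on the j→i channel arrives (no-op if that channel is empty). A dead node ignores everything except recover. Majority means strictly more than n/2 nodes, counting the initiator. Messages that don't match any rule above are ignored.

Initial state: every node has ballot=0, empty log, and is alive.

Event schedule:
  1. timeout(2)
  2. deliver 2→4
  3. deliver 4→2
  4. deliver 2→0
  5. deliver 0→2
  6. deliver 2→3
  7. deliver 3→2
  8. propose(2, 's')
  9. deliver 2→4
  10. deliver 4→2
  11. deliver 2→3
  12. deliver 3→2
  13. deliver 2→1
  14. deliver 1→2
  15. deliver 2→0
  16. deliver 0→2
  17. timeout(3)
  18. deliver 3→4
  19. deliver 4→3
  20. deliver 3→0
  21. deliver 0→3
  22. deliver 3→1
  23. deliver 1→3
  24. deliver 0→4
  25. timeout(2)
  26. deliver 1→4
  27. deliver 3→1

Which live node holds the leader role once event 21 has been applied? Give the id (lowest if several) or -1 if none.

step 1 timeout(2): 2={cand,b=7,log=-}
step 2 deliver 2→4: 4={foll,b=7,log=-}
step 3 deliver 4→2: —
step 4 deliver 2→0: 0={foll,b=7,log=-}
step 5 deliver 0→2: 2={lead,b=7,log=-}
step 6 deliver 2→3: 3={foll,b=7,log=-}
step 7 deliver 3→2: —
step 8 propose(2,'s'): —
step 9 deliver 2→4: 4={foll,b=7,log=s}
step 10 deliver 4→2: —
step 11 deliver 2→3: 3={foll,b=7,log=s}
step 12 deliver 3→2: 2={lead,b=7,log=s}
step 13 deliver 2→1: 1={foll,b=7,log=-}
step 14 deliver 1→2: —
step 15 deliver 2→0: 0={foll,b=7,log=s}
step 16 deliver 0→2: —
step 17 timeout(3): 3={cand,b=13,log=s}
step 18 deliver 3→4: 4={foll,b=13,log=s}
step 19 deliver 4→3: —
step 20 deliver 3→0: 0={foll,b=13,log=s}
step 21 deliver 0→3: 3={lead,b=13,log=s}

2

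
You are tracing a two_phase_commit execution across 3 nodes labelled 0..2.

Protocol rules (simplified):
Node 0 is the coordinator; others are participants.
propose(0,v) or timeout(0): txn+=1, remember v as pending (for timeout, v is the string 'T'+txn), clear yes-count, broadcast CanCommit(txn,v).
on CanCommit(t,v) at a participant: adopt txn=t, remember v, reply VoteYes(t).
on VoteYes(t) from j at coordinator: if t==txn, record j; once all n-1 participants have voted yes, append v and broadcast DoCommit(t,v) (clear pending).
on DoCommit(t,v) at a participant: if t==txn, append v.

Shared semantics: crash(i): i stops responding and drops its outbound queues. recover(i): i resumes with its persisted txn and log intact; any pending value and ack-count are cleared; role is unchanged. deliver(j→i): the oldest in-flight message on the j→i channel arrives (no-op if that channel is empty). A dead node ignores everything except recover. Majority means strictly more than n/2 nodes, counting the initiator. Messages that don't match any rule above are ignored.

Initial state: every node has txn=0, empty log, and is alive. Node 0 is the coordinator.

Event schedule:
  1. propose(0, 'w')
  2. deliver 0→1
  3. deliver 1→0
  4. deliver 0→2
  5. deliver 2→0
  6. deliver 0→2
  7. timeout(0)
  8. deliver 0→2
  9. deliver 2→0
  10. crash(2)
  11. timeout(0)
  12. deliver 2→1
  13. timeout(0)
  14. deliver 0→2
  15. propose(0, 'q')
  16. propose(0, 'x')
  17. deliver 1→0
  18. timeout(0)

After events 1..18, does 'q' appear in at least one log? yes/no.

step 1 propose(0,'w'): 0={coor,t=1,log=-}
step 2 deliver 0→1: 1={part,t=1,log=-}
step 3 deliver 1→0: —
step 4 deliver 0→2: 2={part,t=1,log=-}
step 5 deliver 2→0: 0={coor,t=1,log=w}
step 6 deliver 0→2: 2={part,t=1,log=w}
step 7 timeout(0): 0={coor,t=2,log=w}
step 8 deliver 0→2: 2={part,t=2,log=w}
step 9 deliver 2→0: —
step 10 crash(2): 2={✗part,t=2,log=w}
step 11 timeout(0): 0={coor,t=3,log=w}
step 12 deliver 2→1: —
step 13 timeout(0): 0={coor,t=4,log=w}
step 14 deliver 0→2: —
step 15 propose(0,'q'): 0={coor,t=5,log=w}
step 16 propose(0,'x'): 0={coor,t=6,log=w}
step 17 deliver 1→0: —
step 18 timeout(0): 0={coor,t=7,log=w}

no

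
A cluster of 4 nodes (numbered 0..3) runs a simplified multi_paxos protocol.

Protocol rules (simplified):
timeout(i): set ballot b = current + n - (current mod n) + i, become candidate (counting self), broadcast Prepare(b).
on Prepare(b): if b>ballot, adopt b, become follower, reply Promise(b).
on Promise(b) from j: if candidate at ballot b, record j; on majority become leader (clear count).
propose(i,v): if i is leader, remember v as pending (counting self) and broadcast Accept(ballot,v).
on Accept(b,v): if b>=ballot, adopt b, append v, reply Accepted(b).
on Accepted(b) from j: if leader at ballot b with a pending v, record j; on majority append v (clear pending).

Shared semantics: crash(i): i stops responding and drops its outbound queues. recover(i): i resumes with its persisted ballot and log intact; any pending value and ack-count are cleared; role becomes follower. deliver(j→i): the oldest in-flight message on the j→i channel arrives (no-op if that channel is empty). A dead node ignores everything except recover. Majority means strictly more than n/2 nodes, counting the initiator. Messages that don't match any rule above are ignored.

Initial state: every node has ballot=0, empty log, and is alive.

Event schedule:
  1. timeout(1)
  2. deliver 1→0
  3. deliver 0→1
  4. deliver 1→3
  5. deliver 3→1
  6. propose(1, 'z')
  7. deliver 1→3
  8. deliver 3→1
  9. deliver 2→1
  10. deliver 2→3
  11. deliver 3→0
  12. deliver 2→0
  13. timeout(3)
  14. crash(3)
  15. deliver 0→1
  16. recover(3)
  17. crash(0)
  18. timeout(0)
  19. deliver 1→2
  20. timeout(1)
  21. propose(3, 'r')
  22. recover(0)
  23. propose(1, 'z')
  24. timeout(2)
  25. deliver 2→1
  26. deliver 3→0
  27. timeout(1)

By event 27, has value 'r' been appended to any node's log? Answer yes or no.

no

[1] timeout(1) → N1(cand b5 [-])
[2] deliver 1→0 → N0(foll b5 [-])
[3] deliver 0→1 → ∅
[4] deliver 1→3 → N3(foll b5 [-])
[5] deliver 3→1 → N1(lead b5 [-])
[6] propose(1,'z') → ∅
[7] deliver 1→3 → N3(foll b5 [z])
[8] deliver 3→1 → ∅
[9] deliver 2→1 → ∅
[10] deliver 2→3 → ∅
[11] deliver 3→0 → ∅
[12] deliver 2→0 → ∅
[13] timeout(3) → N3(cand b11 [z])
[14] crash(3) → N3(✗cand b11 [z])
[15] deliver 0→1 → ∅
[16] recover(3) → N3(foll b11 [z])
[17] crash(0) → N0(✗foll b5 [-])
[18] timeout(0) → ∅
[19] deliver 1→2 → N2(foll b5 [-])
[20] timeout(1) → N1(cand b9 [-])
[21] propose(3,'r') → ∅
[22] recover(0) → N0(foll b5 [-])
[23] propose(1,'z') → ∅
[24] timeout(2) → N2(cand b10 [-])
[25] deliver 2→1 → ∅
[26] deliver 3→0 → ∅
[27] timeout(1) → N1(cand b13 [-])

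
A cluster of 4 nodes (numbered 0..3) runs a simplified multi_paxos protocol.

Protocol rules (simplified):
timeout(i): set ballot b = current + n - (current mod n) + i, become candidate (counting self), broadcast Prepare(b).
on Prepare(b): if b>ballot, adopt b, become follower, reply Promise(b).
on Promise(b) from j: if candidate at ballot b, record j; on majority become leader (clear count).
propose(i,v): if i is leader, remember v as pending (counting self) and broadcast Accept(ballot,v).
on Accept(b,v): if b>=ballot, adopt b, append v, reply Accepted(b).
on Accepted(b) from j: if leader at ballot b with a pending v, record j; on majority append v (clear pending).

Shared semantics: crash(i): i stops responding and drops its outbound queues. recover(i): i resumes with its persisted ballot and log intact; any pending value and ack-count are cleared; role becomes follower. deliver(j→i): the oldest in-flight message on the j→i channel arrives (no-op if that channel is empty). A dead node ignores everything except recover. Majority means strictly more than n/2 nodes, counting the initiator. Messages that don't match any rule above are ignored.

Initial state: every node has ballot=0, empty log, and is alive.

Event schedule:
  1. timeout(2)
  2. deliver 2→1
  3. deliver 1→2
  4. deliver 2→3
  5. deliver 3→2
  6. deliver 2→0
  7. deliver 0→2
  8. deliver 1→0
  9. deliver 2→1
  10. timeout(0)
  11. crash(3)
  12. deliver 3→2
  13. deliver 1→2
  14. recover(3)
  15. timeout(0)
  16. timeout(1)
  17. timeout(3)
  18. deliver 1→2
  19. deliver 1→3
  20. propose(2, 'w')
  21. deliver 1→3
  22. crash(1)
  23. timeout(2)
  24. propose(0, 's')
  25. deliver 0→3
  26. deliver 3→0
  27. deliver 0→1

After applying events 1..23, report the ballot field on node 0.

[1] timeout(2) → N2(cand b6 [-])
[2] deliver 2→1 → N1(foll b6 [-])
[3] deliver 1→2 → ∅
[4] deliver 2→3 → N3(foll b6 [-])
[5] deliver 3→2 → N2(lead b6 [-])
[6] deliver 2→0 → N0(foll b6 [-])
[7] deliver 0→2 → ∅
[8] deliver 1→0 → ∅
[9] deliver 2→1 → ∅
[10] timeout(0) → N0(cand b8 [-])
[11] crash(3) → N3(✗foll b6 [-])
[12] deliver 3→2 → ∅
[13] deliver 1→2 → ∅
[14] recover(3) → N3(foll b6 [-])
[15] timeout(0) → N0(cand b12 [-])
[16] timeout(1) → N1(cand b9 [-])
[17] timeout(3) → N3(cand b11 [-])
[18] deliver 1→2 → N2(foll b9 [-])
[19] deliver 1→3 → ∅
[20] propose(2,'w') → ∅
[21] deliver 1→3 → ∅
[22] crash(1) → N1(✗cand b9 [-])
[23] timeout(2) → N2(cand b14 [-])

12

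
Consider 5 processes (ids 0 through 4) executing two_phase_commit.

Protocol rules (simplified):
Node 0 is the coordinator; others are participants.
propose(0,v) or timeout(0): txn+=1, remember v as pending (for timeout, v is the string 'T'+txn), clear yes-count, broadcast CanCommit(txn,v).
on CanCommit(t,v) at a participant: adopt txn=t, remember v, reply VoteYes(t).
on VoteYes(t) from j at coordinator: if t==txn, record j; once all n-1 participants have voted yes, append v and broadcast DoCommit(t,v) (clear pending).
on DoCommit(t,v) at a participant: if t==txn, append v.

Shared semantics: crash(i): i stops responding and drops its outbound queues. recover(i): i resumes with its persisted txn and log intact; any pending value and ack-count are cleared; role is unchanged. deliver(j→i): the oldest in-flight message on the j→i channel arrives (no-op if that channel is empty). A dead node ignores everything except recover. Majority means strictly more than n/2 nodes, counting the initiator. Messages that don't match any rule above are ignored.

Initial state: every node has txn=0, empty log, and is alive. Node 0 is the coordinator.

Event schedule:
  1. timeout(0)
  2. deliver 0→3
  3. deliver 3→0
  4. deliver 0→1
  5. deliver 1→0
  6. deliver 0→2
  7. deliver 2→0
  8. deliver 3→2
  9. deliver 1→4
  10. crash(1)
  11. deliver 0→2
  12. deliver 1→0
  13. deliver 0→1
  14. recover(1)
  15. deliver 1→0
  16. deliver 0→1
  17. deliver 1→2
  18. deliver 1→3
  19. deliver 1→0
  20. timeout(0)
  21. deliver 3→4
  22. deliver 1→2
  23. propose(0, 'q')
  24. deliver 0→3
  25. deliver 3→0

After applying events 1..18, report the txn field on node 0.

1

after 1 — timeout(0): n0:coor/t1/[-]
after 2 — deliver 0→3: n3:part/t1/[-]
after 3 — deliver 3→0: ·
after 4 — deliver 0→1: n1:part/t1/[-]
after 5 — deliver 1→0: ·
after 6 — deliver 0→2: n2:part/t1/[-]
after 7 — deliver 2→0: ·
after 8 — deliver 3→2: ·
after 9 — deliver 1→4: ·
after 10 — crash(1): n1:✗part/t1/[-]
after 11 — deliver 0→2: ·
after 12 — deliver 1→0: ·
after 13 — deliver 0→1: ·
after 14 — recover(1): n1:part/t1/[-]
after 15 — deliver 1→0: ·
after 16 — deliver 0→1: ·
after 17 — deliver 1→2: ·
after 18 — deliver 1→3: ·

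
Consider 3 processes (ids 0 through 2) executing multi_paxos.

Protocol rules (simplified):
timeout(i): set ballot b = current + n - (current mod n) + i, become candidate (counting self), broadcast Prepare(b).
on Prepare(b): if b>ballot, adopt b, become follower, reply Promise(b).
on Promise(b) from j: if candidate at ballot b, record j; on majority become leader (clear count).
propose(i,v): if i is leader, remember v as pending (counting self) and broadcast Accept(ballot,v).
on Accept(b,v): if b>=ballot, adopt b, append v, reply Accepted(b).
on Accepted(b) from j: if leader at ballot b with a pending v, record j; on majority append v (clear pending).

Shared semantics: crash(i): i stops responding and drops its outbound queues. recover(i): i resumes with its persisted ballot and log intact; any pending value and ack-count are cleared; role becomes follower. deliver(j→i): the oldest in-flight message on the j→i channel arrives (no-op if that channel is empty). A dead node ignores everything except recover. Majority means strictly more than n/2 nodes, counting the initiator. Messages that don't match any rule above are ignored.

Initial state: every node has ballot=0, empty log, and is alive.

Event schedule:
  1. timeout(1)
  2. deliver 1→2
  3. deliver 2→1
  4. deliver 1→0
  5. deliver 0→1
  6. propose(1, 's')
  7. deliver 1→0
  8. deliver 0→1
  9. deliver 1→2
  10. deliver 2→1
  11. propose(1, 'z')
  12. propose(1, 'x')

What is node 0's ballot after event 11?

[1] timeout(1) → N1(cand b4 [-])
[2] deliver 1→2 → N2(foll b4 [-])
[3] deliver 2→1 → N1(lead b4 [-])
[4] deliver 1→0 → N0(foll b4 [-])
[5] deliver 0→1 → ∅
[6] propose(1,'s') → ∅
[7] deliver 1→0 → N0(foll b4 [s])
[8] deliver 0→1 → N1(lead b4 [s])
[9] deliver 1→2 → N2(foll b4 [s])
[10] deliver 2→1 → ∅
[11] propose(1,'z') → ∅

4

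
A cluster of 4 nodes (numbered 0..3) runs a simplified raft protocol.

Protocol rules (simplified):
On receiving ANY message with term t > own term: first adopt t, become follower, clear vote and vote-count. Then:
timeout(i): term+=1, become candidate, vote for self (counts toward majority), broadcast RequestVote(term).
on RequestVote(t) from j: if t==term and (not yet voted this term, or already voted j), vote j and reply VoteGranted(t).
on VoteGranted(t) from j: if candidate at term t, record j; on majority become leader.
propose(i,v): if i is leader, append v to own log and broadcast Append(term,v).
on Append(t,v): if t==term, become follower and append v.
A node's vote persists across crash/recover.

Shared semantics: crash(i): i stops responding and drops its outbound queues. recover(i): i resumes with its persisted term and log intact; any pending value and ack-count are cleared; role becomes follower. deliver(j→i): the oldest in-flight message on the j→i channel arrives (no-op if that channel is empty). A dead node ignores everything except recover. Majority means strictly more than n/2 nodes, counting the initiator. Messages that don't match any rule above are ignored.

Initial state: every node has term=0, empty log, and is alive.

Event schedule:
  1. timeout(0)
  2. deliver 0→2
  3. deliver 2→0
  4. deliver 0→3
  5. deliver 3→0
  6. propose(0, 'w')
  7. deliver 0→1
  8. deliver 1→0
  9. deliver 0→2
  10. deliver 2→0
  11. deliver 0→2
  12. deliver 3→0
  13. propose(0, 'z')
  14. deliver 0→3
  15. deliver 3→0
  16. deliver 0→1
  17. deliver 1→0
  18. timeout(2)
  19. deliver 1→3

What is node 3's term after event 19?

after 1 — timeout(0): n0:cand/t1/[-]
after 2 — deliver 0→2: n2:foll/t1/[-]
after 3 — deliver 2→0: ·
after 4 — deliver 0→3: n3:foll/t1/[-]
after 5 — deliver 3→0: n0:lead/t1/[-]
after 6 — propose(0,'w'): n0:lead/t1/[w]
after 7 — deliver 0→1: n1:foll/t1/[-]
after 8 — deliver 1→0: ·
after 9 — deliver 0→2: n2:foll/t1/[w]
after 10 — deliver 2→0: ·
after 11 — deliver 0→2: ·
after 12 — deliver 3→0: ·
after 13 — propose(0,'z'): n0:lead/t1/[w,z]
after 14 — deliver 0→3: n3:foll/t1/[w]
after 15 — deliver 3→0: ·
after 16 — deliver 0→1: n1:foll/t1/[w]
after 17 — deliver 1→0: ·
after 18 — timeout(2): n2:cand/t2/[w]
after 19 — deliver 1→3: ·

1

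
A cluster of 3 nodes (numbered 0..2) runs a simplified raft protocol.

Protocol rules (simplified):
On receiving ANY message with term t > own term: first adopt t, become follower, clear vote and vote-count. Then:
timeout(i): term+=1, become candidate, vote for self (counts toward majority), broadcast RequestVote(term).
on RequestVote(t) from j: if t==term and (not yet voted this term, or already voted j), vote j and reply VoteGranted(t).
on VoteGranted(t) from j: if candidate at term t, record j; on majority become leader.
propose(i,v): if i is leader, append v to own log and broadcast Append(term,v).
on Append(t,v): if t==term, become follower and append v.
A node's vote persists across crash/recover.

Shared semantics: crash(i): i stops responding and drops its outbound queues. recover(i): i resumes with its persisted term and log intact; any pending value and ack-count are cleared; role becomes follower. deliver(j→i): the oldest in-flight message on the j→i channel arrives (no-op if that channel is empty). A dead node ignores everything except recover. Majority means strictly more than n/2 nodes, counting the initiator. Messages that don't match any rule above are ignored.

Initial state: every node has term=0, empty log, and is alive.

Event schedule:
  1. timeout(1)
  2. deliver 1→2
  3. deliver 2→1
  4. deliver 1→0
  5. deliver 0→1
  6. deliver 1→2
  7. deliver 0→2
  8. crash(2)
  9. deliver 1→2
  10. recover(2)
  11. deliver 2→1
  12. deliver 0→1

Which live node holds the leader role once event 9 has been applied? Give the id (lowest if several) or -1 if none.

after 1 — timeout(1): n1:cand/t1/[-]
after 2 — deliver 1→2: n2:foll/t1/[-]
after 3 — deliver 2→1: n1:lead/t1/[-]
after 4 — deliver 1→0: n0:foll/t1/[-]
after 5 — deliver 0→1: ·
after 6 — deliver 1→2: ·
after 7 — deliver 0→2: ·
after 8 — crash(2): n2:✗foll/t1/[-]
after 9 — deliver 1→2: ·

1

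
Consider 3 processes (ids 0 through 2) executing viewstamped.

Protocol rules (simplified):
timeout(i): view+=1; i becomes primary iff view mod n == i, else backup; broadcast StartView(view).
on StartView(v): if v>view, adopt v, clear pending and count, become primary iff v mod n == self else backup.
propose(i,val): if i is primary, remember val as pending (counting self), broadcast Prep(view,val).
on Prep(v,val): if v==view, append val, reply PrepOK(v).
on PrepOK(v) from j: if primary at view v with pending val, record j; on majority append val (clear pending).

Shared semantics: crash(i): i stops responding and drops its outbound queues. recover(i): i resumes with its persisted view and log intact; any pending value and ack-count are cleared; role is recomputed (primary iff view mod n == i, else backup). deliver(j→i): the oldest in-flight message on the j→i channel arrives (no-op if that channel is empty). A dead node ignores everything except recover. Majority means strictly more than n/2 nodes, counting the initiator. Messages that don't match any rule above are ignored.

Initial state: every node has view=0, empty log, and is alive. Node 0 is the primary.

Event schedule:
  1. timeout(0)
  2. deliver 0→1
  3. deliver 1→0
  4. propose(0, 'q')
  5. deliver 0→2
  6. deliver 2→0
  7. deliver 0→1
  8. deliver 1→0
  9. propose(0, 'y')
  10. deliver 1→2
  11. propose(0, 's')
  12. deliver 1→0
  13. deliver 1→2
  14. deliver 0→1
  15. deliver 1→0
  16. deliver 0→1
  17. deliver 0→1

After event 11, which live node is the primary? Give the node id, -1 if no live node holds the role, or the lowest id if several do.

1

[1] timeout(0) → N0(back v1 [-])
[2] deliver 0→1 → N1(prim v1 [-])
[3] deliver 1→0 → ∅
[4] propose(0,'q') → ∅
[5] deliver 0→2 → N2(back v1 [-])
[6] deliver 2→0 → ∅
[7] deliver 0→1 → ∅
[8] deliver 1→0 → ∅
[9] propose(0,'y') → ∅
[10] deliver 1→2 → ∅
[11] propose(0,'s') → ∅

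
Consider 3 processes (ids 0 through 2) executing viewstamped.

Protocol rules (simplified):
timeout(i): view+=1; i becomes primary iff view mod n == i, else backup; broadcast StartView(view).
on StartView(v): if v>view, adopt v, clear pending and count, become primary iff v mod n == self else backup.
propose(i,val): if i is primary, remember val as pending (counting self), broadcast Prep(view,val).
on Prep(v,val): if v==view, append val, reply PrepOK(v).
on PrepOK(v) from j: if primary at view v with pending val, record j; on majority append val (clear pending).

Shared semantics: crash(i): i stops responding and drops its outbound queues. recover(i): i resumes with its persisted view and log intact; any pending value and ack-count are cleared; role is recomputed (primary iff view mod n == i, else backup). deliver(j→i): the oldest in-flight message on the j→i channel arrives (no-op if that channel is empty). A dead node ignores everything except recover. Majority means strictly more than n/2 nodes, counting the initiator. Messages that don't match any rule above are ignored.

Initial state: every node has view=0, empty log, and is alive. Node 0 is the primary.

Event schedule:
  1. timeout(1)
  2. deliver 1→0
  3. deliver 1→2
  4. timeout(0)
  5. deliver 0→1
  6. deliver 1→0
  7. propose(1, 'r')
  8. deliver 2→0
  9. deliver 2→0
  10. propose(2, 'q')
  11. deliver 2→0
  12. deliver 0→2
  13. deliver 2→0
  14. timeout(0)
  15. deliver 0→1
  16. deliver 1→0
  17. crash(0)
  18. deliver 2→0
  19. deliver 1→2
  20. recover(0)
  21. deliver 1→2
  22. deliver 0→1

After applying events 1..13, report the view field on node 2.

[1] timeout(1) → N1(prim v1 [-])
[2] deliver 1→0 → N0(back v1 [-])
[3] deliver 1→2 → N2(back v1 [-])
[4] timeout(0) → N0(back v2 [-])
[5] deliver 0→1 → N1(back v2 [-])
[6] deliver 1→0 → ∅
[7] propose(1,'r') → ∅
[8] deliver 2→0 → ∅
[9] deliver 2→0 → ∅
[10] propose(2,'q') → ∅
[11] deliver 2→0 → ∅
[12] deliver 0→2 → N2(prim v2 [-])
[13] deliver 2→0 → ∅

2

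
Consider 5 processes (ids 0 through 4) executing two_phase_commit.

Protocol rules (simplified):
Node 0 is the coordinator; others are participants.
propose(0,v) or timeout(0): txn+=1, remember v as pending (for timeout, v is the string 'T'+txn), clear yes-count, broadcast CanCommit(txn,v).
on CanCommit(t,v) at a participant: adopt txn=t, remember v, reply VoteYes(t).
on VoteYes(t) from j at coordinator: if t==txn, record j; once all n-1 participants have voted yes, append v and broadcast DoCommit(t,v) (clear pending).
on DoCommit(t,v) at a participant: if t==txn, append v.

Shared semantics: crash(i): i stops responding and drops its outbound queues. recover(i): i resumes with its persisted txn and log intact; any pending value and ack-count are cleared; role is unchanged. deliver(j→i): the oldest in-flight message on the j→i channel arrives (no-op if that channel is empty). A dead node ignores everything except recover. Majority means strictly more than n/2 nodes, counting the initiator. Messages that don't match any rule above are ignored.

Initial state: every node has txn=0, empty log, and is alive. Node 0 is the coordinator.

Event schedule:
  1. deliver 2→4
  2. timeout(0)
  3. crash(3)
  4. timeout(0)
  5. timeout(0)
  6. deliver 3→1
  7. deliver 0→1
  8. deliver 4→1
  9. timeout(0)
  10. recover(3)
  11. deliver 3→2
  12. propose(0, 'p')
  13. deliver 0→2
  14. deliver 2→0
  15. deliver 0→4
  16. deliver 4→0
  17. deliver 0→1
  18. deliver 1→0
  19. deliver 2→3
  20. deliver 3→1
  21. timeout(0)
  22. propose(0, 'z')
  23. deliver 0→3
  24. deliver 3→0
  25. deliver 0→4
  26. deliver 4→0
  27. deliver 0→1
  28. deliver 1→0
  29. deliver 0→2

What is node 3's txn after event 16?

after 1 — deliver 2→4: ·
after 2 — timeout(0): n0:coor/t1/[-]
after 3 — crash(3): n3:✗part/t0/[-]
after 4 — timeout(0): n0:coor/t2/[-]
after 5 — timeout(0): n0:coor/t3/[-]
after 6 — deliver 3→1: ·
after 7 — deliver 0→1: n1:part/t1/[-]
after 8 — deliver 4→1: ·
after 9 — timeout(0): n0:coor/t4/[-]
after 10 — recover(3): n3:part/t0/[-]
after 11 — deliver 3→2: ·
after 12 — propose(0,'p'): n0:coor/t5/[-]
after 13 — deliver 0→2: n2:part/t1/[-]
after 14 — deliver 2→0: ·
after 15 — deliver 0→4: n4:part/t1/[-]
after 16 — deliver 4→0: ·

0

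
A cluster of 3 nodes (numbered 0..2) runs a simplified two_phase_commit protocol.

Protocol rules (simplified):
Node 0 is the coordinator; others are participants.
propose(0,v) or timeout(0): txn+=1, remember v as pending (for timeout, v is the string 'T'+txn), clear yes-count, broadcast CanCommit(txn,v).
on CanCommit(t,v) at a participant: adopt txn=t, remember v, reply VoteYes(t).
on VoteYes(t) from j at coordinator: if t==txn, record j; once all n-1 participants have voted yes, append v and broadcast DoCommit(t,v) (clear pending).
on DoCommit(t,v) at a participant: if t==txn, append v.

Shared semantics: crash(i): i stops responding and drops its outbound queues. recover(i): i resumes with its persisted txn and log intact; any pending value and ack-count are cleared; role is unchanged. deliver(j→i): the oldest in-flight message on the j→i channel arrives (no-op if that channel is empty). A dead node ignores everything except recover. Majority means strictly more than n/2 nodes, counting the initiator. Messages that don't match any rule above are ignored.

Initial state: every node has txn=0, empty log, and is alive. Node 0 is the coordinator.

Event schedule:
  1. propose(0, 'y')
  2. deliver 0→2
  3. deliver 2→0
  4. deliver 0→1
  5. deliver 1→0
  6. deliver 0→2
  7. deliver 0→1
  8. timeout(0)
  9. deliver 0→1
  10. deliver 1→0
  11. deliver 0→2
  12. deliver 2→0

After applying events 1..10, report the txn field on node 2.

[1] propose(0,'y') → N0(coor t1 [-])
[2] deliver 0→2 → N2(part t1 [-])
[3] deliver 2→0 → ∅
[4] deliver 0→1 → N1(part t1 [-])
[5] deliver 1→0 → N0(coor t1 [y])
[6] deliver 0→2 → N2(part t1 [y])
[7] deliver 0→1 → N1(part t1 [y])
[8] timeout(0) → N0(coor t2 [y])
[9] deliver 0→1 → N1(part t2 [y])
[10] deliver 1→0 → ∅

1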